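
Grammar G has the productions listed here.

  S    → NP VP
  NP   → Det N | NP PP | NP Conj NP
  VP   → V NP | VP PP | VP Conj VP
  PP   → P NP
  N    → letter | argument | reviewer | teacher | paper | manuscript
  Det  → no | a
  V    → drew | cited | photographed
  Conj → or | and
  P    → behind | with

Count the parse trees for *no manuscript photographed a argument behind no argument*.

2

The two bracketings:
[S [NP [Det no] [N manuscript]] [VP [V photographed] [NP [NP [Det a] [N argument]] [PP [P behind] [NP [Det no] [N argument]]]]]]
[S [NP [Det no] [N manuscript]] [VP [VP [V photographed] [NP [Det a] [N argument]]] [PP [P behind] [NP [Det no] [N argument]]]]]
The difference turns on whether NP → NP PP is used at the relevant span, versus an alternative expansion of NP.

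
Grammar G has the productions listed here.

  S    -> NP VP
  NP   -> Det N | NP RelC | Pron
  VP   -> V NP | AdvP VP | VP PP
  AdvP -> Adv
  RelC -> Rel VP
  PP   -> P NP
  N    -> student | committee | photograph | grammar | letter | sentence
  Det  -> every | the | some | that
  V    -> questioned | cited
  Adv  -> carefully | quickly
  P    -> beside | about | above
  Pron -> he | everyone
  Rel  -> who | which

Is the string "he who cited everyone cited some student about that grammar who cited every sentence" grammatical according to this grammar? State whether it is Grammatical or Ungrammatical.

Grammatical

S
  NP
    NP
      Pron: he
    RelC
      Rel: who
      VP
        V: cited
        NP
          Pron: everyone
  VP
    VP
      V: cited
      NP
        Det: some
        N: student
    PP
      P: about
      NP
        NP
          Det: that
          N: grammar
        RelC
          Rel: who
          VP
            V: cited
            NP
              Det: every
              N: sentence
The bracketing above is licensed at every node by one of the given productions, with S at the root.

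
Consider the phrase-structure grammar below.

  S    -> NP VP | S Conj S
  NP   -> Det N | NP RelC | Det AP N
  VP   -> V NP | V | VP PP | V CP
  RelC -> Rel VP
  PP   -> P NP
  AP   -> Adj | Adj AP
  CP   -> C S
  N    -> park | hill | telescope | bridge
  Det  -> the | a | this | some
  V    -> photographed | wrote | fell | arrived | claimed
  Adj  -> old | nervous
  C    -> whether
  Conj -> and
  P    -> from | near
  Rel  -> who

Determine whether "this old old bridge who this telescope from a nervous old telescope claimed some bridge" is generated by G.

A Rel word can never sit immediately before a Det word in any string this grammar generates, so the substring 'who this' rules out a derivation.

Ungrammatical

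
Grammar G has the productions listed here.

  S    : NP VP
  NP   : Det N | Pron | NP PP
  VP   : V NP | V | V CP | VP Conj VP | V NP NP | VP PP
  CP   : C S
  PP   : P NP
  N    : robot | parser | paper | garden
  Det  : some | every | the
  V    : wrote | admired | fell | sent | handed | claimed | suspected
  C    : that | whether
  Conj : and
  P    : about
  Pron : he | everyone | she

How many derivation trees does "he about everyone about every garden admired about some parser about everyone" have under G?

Two of the 4 distinct bracketings:
[S [NP [NP [Pron he]] [PP [P about] [NP [NP [Pron everyone]] [PP [P about] [NP [Det every] [N garden]]]]]] [VP [VP [V admired]] [PP [P about] [NP [NP [Det some] [N parser]] [PP [P about] [NP [Pron everyone]]]]]]]
[S [NP [NP [Pron he]] [PP [P about] [NP [NP [Pron everyone]] [PP [P about] [NP [Det every] [N garden]]]]]] [VP [VP [VP [V admired]] [PP [P about] [NP [Det some] [N parser]]]] [PP [P about] [NP [Pron everyone]]]]]
The trees differ in how a recursive rule is bracketed over the same span.

4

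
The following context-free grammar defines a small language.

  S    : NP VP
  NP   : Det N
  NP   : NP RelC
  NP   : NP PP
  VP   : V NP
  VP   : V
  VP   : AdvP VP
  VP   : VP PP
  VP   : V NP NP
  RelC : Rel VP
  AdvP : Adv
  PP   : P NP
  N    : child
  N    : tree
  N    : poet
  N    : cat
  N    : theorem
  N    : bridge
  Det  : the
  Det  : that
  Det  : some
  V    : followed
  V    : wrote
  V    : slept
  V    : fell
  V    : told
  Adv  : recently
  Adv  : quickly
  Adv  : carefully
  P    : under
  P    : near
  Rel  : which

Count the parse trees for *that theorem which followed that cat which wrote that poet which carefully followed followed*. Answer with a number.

Two of the 7 distinct bracketings:
[S [NP [NP [Det that] [N theorem]] [RelC [Rel which] [VP [V followed] [NP [NP [Det that] [N cat]] [RelC [Rel which] [VP [V wrote] [NP [NP [Det that] [N poet]] [RelC [Rel which] [VP [AdvP [Adv carefully]] [VP [V followed]]]]]]]]]]] [VP [V followed]]]
[S [NP [NP [Det that] [N theorem]] [RelC [Rel which] [VP [V followed] [NP [NP [NP [Det that] [N cat]] [RelC [Rel which] [VP [V wrote] [NP [Det that] [N poet]]]]] [RelC [Rel which] [VP [AdvP [Adv carefully]] [VP [V followed]]]]]]]] [VP [V followed]]]
The trees differ in how a recursive rule is bracketed over the same span.

7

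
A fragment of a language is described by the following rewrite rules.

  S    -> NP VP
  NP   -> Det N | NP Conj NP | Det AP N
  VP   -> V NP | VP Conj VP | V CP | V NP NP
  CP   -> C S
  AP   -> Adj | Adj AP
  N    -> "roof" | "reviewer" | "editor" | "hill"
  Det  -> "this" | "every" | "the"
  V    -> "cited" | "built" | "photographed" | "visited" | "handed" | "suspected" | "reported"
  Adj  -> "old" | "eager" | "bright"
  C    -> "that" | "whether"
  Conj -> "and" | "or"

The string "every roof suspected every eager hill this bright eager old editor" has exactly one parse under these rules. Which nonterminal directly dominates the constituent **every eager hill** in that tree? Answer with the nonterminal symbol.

VP

S
  NP
    Det: every
    N: roof
  VP
    V: suspected
    NP
      Det: every
      AP
        Adj: eager
      N: hill
    NP
      Det: this
      AP
        Adj: bright
        AP
          Adj: eager
          AP
            Adj: old
      N: editor
The span 'every eager hill' is the NP node built by NP → Det AP N.
Its mother is the VP built by VP → V NP NP.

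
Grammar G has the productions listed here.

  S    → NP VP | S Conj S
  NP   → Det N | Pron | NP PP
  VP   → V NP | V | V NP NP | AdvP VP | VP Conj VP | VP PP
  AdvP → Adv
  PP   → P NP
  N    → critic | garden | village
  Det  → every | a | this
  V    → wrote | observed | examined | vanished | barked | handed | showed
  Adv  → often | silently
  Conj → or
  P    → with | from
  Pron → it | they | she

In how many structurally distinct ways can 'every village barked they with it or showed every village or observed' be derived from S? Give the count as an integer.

4

Two of the 4 distinct bracketings:
[S [NP [Det every] [N village]] [VP [VP [V barked] [NP [NP [Pron they]] [PP [P with] [NP [Pron it]]]]] [Conj or] [VP [VP [V showed] [NP [Det every] [N village]]] [Conj or] [VP [V observed]]]]]
[S [NP [Det every] [N village]] [VP [VP [VP [V barked] [NP [Pron they]]] [PP [P with] [NP [Pron it]]]] [Conj or] [VP [VP [V showed] [NP [Det every] [N village]]] [Conj or] [VP [V observed]]]]]
The difference turns on whether NP → NP PP is used at the relevant span, versus an alternative expansion of NP.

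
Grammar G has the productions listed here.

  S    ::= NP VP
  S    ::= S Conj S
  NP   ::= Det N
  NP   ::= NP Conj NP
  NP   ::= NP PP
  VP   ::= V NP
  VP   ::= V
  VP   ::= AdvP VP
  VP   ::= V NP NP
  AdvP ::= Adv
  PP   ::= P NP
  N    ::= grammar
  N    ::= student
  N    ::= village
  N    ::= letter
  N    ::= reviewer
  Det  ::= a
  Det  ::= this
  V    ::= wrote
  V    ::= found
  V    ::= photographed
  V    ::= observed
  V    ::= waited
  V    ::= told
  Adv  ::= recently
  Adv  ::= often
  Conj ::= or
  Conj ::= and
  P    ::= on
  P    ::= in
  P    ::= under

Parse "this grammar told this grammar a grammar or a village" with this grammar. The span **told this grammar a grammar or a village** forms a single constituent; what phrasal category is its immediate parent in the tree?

S

[S [NP [Det this] [N grammar]] [VP [V told] [NP [Det this] [N grammar]] [NP [NP [Det a] [N grammar]] [Conj or] [NP [Det a] [N village]]]]]
The span 'told this grammar a grammar or a village' is the VP node built by VP → V NP NP.
Its mother is the S built by S → NP VP.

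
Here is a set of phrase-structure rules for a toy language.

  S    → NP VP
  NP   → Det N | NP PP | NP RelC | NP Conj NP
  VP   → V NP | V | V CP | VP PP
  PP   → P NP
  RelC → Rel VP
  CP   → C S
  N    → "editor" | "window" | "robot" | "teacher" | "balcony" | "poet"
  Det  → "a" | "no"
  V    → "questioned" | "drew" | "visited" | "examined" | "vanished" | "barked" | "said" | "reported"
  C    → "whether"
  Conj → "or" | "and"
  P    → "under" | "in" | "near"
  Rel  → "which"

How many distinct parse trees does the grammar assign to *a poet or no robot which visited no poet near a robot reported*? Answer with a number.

7

Two of the 7 distinct bracketings:
[S [NP [NP [NP [NP [Det a] [N poet]] [Conj or] [NP [Det no] [N robot]]] [RelC [Rel which] [VP [V visited] [NP [Det no] [N poet]]]]] [PP [P near] [NP [Det a] [N robot]]]] [VP [V reported]]]
[S [NP [NP [NP [Det a] [N poet]] [Conj or] [NP [NP [Det no] [N robot]] [RelC [Rel which] [VP [V visited] [NP [Det no] [N poet]]]]]] [PP [P near] [NP [Det a] [N robot]]]] [VP [V reported]]]
The trees differ in how a recursive rule is bracketed over the same span.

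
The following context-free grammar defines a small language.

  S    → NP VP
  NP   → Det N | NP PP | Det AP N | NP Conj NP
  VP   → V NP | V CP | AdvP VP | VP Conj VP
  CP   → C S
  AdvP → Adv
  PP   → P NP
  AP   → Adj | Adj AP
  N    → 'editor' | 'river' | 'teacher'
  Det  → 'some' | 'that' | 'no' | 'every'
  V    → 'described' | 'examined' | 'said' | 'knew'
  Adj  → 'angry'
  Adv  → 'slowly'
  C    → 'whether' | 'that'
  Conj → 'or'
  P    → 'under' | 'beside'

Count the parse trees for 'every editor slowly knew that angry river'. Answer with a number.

1

[S [NP [Det every] [N editor]] [VP [AdvP [Adv slowly]] [VP [V knew] [NP [Det that] [AP [Adj angry]] [N river]]]]]
No rule offers an alternative attachment or grouping for any span, so this is the only derivation.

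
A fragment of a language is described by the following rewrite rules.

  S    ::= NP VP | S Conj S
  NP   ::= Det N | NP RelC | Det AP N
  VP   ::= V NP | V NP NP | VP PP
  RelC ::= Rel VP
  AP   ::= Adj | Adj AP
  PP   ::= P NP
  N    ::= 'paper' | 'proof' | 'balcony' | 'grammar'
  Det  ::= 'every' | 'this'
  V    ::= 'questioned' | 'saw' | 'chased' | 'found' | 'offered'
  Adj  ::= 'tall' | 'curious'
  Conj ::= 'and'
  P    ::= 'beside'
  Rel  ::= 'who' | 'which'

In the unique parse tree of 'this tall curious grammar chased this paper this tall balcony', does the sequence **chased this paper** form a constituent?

[S [NP [Det this] [AP [Adj tall] [AP [Adj curious]]] [N grammar]] [VP [V chased] [NP [Det this] [N paper]] [NP [Det this] [AP [Adj tall]] [N balcony]]]]
The smallest constituent containing 'chased this paper' is the VP spanning 'chased this paper this tall balcony'; no single node in the tree dominates exactly the given words.

No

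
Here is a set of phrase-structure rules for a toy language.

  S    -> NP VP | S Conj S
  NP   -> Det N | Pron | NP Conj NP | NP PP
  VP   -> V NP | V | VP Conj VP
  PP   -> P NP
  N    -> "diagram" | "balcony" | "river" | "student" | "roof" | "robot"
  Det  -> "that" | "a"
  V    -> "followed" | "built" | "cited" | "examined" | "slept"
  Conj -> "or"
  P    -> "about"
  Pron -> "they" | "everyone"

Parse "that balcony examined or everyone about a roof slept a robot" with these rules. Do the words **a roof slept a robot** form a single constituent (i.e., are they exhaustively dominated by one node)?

No

[S [S [NP [Det that] [N balcony]] [VP [V examined]]] [Conj or] [S [NP [NP [Pron everyone]] [PP [P about] [NP [Det a] [N roof]]]] [VP [V slept] [NP [Det a] [N robot]]]]]
The smallest constituent containing 'a roof slept a robot' is the S spanning 'everyone about a roof slept a robot'; no single node in the tree dominates exactly the given words.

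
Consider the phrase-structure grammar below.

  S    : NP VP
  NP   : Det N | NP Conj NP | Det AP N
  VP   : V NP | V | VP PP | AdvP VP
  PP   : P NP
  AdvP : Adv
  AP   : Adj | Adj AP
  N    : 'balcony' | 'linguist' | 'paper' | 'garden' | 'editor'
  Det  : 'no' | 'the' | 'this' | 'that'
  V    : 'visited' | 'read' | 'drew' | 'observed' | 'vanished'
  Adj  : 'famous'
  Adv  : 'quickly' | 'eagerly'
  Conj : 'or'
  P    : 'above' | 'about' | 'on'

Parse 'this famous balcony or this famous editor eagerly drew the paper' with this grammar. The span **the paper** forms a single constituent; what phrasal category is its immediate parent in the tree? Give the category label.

[S [NP [NP [Det this] [AP [Adj famous]] [N balcony]] [Conj or] [NP [Det this] [AP [Adj famous]] [N editor]]] [VP [AdvP [Adv eagerly]] [VP [V drew] [NP [Det the] [N paper]]]]]
The span 'the paper' is the NP node built by NP → Det N.
Its mother is the VP built by VP → V NP.

VP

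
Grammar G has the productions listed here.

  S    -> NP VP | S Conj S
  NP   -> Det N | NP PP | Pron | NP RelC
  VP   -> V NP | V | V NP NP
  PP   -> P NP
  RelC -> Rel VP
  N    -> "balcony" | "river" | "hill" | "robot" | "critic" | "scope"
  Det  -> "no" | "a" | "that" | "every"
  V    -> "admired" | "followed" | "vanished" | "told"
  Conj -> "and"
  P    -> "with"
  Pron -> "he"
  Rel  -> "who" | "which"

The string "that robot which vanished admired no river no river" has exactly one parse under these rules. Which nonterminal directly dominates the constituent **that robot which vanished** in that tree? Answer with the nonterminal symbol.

S

S
  NP
    NP
      Det: that
      N: robot
    RelC
      Rel: which
      VP
        V: vanished
  VP
    V: admired
    NP
      Det: no
      N: river
    NP
      Det: no
      N: river
The span 'that robot which vanished' is the NP node built by NP → NP RelC.
Its mother is the S built by S → NP VP.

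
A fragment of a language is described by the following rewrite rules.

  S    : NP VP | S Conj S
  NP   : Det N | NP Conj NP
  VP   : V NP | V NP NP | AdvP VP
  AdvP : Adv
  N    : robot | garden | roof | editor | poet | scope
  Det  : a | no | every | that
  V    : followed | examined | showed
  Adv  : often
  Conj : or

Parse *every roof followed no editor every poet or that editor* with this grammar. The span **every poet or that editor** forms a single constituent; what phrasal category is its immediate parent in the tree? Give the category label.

VP

S
  NP
    Det: every
    N: roof
  VP
    V: followed
    NP
      Det: no
      N: editor
    NP
      NP
        Det: every
        N: poet
      Conj: or
      NP
        Det: that
        N: editor
The span 'every poet or that editor' is the NP node built by NP → NP Conj NP.
Its mother is the VP built by VP → V NP NP.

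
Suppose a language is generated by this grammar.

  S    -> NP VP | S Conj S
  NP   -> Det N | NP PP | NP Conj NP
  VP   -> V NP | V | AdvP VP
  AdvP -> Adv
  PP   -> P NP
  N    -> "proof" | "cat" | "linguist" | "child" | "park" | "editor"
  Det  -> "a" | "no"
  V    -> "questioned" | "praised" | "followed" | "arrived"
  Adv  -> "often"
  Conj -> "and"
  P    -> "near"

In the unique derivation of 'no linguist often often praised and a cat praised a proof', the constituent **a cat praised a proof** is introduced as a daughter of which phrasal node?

[S [S [NP [Det no] [N linguist]] [VP [AdvP [Adv often]] [VP [AdvP [Adv often]] [VP [V praised]]]]] [Conj and] [S [NP [Det a] [N cat]] [VP [V praised] [NP [Det a] [N proof]]]]]
The span 'a cat praised a proof' is the S node built by S → NP VP.
Its mother is the S built by S → S Conj S.

S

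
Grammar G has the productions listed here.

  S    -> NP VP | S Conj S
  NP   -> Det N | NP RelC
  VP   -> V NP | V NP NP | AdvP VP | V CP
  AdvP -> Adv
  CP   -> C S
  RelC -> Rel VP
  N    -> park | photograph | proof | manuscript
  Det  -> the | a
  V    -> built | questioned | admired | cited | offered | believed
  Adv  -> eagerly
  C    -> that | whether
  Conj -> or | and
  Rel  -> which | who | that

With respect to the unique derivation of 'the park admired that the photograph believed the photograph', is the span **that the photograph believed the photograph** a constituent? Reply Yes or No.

[S [NP [Det the] [N park]] [VP [V admired] [CP [C that] [S [NP [Det the] [N photograph]] [VP [V believed] [NP [Det the] [N photograph]]]]]]]
The words 'that the photograph believed the photograph' are exhaustively dominated by a single CP node (built by CP → C S), so they form a constituent.

Yes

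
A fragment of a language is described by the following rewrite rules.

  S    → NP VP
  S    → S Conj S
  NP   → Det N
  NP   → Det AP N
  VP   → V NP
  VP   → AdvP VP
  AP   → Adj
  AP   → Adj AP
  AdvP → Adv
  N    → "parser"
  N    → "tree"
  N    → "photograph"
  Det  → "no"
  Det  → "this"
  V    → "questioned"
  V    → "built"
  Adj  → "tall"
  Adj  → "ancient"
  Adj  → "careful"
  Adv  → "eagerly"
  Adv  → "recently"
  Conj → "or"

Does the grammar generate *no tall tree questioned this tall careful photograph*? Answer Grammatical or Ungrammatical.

S
  NP
    Det: no
    AP
      Adj: tall
    N: tree
  VP
    V: questioned
    NP
      Det: this
      AP
        Adj: tall
        AP
          Adj: careful
      N: photograph
The bracketing above is licensed at every node by one of the given productions, with S at the root.

Grammatical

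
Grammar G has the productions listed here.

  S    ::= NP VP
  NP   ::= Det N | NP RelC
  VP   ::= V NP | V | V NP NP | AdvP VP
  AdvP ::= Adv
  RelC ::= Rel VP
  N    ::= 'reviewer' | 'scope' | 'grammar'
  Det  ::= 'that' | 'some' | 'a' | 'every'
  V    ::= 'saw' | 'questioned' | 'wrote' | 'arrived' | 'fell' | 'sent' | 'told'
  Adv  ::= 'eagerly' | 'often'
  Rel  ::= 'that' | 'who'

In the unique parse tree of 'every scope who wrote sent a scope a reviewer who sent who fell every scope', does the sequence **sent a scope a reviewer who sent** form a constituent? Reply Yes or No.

No

[S [NP [NP [Det every] [N scope]] [RelC [Rel who] [VP [V wrote]]]] [VP [V sent] [NP [Det a] [N scope]] [NP [NP [NP [Det a] [N reviewer]] [RelC [Rel who] [VP [V sent]]]] [RelC [Rel who] [VP [V fell] [NP [Det every] [N scope]]]]]]]
The smallest constituent containing 'sent a scope a reviewer who sent' is the VP spanning 'sent a scope a reviewer who sent who fell every scope'; no single node in the tree dominates exactly the given words.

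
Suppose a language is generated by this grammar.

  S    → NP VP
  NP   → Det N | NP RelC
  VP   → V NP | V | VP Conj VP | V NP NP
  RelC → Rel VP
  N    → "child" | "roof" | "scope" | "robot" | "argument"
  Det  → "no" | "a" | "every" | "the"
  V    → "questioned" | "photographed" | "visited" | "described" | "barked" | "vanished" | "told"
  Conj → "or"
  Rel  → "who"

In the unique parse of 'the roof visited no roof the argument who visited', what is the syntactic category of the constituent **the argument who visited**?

NP

S
  NP
    Det: the
    N: roof
  VP
    V: visited
    NP
      Det: no
      N: roof
    NP
      NP
        Det: the
        N: argument
      RelC
        Rel: who
        VP
          V: visited
The span 'the argument who visited' is the NP node built by NP → NP RelC.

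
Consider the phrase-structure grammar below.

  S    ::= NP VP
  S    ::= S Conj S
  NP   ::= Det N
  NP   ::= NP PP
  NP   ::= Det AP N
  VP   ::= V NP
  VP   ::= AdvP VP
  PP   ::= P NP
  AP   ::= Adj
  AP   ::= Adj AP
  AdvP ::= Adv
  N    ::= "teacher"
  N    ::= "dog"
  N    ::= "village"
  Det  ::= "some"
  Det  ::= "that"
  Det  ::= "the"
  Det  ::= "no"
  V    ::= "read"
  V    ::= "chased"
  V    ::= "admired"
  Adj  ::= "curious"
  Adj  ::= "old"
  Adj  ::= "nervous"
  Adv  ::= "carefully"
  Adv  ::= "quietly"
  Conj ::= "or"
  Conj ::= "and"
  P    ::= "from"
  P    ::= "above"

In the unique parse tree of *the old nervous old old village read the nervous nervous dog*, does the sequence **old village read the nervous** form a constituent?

No

[S [NP [Det the] [AP [Adj old] [AP [Adj nervous] [AP [Adj old] [AP [Adj old]]]]] [N village]] [VP [V read] [NP [Det the] [AP [Adj nervous] [AP [Adj nervous]]] [N dog]]]]
The smallest constituent containing 'old village read the nervous' is the S spanning 'the old nervous old old village read the nervous nervous dog'; no single node in the tree dominates exactly the given words.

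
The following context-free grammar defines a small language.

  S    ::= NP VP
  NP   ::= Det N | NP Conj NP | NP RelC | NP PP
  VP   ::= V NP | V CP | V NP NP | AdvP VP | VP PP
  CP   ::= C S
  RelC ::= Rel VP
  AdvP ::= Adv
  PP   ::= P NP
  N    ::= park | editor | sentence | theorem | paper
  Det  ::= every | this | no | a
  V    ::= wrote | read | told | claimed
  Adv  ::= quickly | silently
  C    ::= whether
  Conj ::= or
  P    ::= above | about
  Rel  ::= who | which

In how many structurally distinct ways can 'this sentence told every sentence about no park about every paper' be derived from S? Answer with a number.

Two of the 5 distinct bracketings:
[S [NP [Det this] [N sentence]] [VP [V told] [NP [NP [Det every] [N sentence]] [PP [P about] [NP [NP [Det no] [N park]] [PP [P about] [NP [Det every] [N paper]]]]]]]]
[S [NP [Det this] [N sentence]] [VP [V told] [NP [NP [NP [Det every] [N sentence]] [PP [P about] [NP [Det no] [N park]]]] [PP [P about] [NP [Det every] [N paper]]]]]]
The trees differ in how a recursive rule is bracketed over the same span.

5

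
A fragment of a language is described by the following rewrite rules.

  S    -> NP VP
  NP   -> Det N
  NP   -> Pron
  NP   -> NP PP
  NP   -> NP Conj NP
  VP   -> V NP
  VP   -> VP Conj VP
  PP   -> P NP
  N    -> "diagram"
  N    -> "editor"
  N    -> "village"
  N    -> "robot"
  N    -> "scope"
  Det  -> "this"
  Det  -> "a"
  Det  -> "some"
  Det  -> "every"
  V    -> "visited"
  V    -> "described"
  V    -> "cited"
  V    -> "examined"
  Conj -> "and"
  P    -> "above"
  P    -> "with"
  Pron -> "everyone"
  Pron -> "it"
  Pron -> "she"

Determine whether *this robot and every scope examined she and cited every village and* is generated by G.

Ungrammatical

For S → NP VP, every NP-prefix leaves a non-VP remainder: after 'this robot' the remainder is not a VP; after 'this robot and every scope' the remainder is not a VP.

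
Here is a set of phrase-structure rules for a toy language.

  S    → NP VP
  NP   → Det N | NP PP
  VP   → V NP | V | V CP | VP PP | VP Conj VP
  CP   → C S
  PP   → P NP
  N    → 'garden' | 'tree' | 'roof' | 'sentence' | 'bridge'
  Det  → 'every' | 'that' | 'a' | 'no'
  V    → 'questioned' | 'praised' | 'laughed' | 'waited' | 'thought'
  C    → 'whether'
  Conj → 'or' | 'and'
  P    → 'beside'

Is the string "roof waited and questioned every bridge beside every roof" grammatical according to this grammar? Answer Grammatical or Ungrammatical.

Ungrammatical

For S → NP VP, no prefix of the string parses as an NP.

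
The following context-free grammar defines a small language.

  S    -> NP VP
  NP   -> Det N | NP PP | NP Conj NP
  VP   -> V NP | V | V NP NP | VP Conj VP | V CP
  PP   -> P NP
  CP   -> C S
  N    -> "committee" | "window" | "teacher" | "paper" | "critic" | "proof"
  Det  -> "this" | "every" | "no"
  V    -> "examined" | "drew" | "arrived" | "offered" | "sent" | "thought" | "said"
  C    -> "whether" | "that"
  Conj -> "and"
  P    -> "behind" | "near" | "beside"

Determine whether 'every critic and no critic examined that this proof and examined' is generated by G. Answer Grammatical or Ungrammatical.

Ungrammatical

For S → NP VP, every NP-prefix leaves a non-VP remainder: after 'every critic' the remainder is not a VP; after 'every critic and no critic' the remainder is not a VP.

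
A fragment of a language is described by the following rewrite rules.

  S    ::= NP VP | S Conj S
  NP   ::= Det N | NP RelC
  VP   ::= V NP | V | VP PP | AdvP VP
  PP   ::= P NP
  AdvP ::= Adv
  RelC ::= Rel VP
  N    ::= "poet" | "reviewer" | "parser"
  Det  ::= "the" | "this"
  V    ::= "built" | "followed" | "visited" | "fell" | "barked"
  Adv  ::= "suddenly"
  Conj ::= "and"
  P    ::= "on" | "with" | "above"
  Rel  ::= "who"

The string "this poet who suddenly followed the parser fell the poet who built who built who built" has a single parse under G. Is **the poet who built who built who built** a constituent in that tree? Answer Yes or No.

Yes

[S [NP [NP [Det this] [N poet]] [RelC [Rel who] [VP [AdvP [Adv suddenly]] [VP [V followed] [NP [Det the] [N parser]]]]]] [VP [V fell] [NP [NP [NP [NP [Det the] [N poet]] [RelC [Rel who] [VP [V built]]]] [RelC [Rel who] [VP [V built]]]] [RelC [Rel who] [VP [V built]]]]]]
The words 'the poet who built who built who built' are exhaustively dominated by a single NP node (built by NP → NP RelC), so they form a constituent.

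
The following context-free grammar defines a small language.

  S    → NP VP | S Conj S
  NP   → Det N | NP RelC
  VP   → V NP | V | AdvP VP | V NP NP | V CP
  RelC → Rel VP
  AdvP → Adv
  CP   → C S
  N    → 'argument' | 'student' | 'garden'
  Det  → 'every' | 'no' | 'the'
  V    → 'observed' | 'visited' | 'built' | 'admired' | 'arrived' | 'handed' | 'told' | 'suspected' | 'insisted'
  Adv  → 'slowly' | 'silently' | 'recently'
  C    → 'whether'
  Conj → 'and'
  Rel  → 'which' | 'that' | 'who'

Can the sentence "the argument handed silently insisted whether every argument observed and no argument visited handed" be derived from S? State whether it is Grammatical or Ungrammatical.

Ungrammatical

For S → NP VP, the only prefix that parses as NP is 'the argument', but the remainder 'handed silently insisted whether every argument observed and no argument visited handed' is not a VP under these rules. The alternative S rule S → S Conj S likewise has no satisfying split.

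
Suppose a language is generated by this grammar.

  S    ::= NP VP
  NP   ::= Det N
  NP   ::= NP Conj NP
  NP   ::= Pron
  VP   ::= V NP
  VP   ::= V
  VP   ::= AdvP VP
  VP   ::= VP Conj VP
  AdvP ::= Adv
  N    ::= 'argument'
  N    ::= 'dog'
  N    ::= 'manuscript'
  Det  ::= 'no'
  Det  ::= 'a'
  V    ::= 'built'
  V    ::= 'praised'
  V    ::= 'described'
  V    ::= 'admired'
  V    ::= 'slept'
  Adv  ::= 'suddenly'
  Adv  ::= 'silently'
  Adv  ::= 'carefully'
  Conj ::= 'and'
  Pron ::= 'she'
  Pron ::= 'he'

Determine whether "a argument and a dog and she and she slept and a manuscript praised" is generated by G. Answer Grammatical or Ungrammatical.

Ungrammatical

For S → NP VP, every NP-prefix leaves a non-VP remainder: after 'a argument' the remainder is not a VP; after 'a argument and a dog' the remainder is not a VP; after 'a argument and a dog and she' the remainder is not a VP (and 1 more).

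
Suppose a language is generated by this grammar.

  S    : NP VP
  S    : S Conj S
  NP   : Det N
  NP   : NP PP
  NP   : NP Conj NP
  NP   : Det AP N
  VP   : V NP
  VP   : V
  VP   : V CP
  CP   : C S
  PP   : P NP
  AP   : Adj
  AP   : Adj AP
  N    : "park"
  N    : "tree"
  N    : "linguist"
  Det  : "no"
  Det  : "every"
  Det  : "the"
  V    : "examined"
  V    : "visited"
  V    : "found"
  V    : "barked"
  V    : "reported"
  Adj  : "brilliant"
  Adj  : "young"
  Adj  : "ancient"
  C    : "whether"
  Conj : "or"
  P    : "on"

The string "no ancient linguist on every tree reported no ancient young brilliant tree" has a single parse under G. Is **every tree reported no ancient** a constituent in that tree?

No

[S [NP [NP [Det no] [AP [Adj ancient]] [N linguist]] [PP [P on] [NP [Det every] [N tree]]]] [VP [V reported] [NP [Det no] [AP [Adj ancient] [AP [Adj young] [AP [Adj brilliant]]]] [N tree]]]]
The smallest constituent containing 'every tree reported no ancient' is the S spanning 'no ancient linguist on every tree reported no ancient young brilliant tree'; no single node in the tree dominates exactly the given words.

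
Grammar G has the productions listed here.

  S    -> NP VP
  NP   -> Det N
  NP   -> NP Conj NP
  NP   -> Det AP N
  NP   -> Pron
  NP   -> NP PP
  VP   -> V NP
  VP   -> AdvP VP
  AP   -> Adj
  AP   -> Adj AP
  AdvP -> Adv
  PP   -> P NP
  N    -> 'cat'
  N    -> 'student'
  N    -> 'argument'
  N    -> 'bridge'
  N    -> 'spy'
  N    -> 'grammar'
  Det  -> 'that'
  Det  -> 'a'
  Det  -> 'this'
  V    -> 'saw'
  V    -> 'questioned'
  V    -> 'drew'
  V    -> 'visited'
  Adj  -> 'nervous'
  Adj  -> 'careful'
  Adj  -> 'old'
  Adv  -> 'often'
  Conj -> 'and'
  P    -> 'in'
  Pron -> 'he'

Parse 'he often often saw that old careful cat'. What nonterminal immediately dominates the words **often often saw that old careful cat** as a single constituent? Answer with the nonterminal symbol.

S
  NP
    Pron: he
  VP
    AdvP
      Adv: often
    VP
      AdvP
        Adv: often
      VP
        V: saw
        NP
          Det: that
          AP
            Adj: old
            AP
              Adj: careful
          N: cat
The span 'often often saw that old careful cat' is the VP node built by VP → AdvP VP.

VP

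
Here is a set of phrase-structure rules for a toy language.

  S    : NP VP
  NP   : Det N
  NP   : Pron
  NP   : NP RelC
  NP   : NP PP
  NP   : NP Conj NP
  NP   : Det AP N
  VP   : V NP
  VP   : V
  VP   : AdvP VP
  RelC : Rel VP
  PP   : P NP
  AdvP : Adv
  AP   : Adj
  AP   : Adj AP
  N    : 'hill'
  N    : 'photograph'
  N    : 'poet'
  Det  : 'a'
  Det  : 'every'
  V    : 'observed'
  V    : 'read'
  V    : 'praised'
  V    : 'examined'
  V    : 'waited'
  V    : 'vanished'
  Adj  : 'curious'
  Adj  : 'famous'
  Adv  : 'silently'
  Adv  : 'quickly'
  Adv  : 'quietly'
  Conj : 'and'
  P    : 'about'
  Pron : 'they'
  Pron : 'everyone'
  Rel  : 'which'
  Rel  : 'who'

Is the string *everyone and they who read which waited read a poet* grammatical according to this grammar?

Grammatical

S
  NP
    NP
      NP
        NP
          Pron: everyone
        Conj: and
        NP
          Pron: they
      RelC
        Rel: who
        VP
          V: read
    RelC
      Rel: which
      VP
        V: waited
  VP
    V: read
    NP
      Det: a
      N: poet
Every word is introduced by a lexical rule and the phrasal rules combine the resulting categories into a single S.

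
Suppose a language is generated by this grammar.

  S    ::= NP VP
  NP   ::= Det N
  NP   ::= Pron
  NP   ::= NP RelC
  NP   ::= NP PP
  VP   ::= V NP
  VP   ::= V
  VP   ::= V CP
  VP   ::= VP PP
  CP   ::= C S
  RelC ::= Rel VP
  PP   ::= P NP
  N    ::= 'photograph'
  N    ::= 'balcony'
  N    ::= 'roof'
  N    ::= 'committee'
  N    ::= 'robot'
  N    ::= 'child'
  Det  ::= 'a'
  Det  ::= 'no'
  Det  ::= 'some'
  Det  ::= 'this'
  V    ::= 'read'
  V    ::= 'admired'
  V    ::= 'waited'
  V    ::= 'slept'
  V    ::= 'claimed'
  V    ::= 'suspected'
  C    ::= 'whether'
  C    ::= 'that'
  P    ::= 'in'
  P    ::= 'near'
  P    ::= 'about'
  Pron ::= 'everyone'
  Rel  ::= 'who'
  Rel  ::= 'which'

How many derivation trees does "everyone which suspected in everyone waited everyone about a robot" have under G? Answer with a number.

Two of the 4 distinct bracketings:
[S [NP [NP [Pron everyone]] [RelC [Rel which] [VP [VP [V suspected]] [PP [P in] [NP [Pron everyone]]]]]] [VP [V waited] [NP [NP [Pron everyone]] [PP [P about] [NP [Det a] [N robot]]]]]]
[S [NP [NP [Pron everyone]] [RelC [Rel which] [VP [VP [V suspected]] [PP [P in] [NP [Pron everyone]]]]]] [VP [VP [V waited] [NP [Pron everyone]]] [PP [P about] [NP [Det a] [N robot]]]]]
The difference turns on whether NP → NP PP is used at the relevant span, versus an alternative expansion of NP.

4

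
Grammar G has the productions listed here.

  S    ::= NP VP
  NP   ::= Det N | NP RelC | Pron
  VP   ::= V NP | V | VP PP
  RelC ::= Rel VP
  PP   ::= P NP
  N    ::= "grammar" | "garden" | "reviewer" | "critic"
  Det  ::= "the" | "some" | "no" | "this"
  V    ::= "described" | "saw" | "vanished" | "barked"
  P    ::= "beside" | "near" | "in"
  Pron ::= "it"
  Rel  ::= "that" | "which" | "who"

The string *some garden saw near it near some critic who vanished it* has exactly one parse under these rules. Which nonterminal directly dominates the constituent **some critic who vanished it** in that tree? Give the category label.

S
  NP
    Det: some
    N: garden
  VP
    VP
      VP
        V: saw
      PP
        P: near
        NP
          Pron: it
    PP
      P: near
      NP
        NP
          Det: some
          N: critic
        RelC
          Rel: who
          VP
            V: vanished
            NP
              Pron: it
The span 'some critic who vanished it' is the NP node built by NP → NP RelC.
Its mother is the PP built by PP → P NP.

PP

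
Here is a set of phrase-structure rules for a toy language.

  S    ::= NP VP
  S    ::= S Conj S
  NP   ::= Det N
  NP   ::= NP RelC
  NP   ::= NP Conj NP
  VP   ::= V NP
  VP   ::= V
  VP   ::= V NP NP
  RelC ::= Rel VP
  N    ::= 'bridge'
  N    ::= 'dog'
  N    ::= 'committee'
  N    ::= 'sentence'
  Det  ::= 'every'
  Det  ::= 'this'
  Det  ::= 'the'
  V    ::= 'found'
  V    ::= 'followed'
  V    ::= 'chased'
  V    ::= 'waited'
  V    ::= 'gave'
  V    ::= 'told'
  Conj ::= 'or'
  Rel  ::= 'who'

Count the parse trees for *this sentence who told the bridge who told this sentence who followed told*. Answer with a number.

Two of the 7 distinct bracketings:
[S [NP [NP [Det this] [N sentence]] [RelC [Rel who] [VP [V told] [NP [NP [Det the] [N bridge]] [RelC [Rel who] [VP [V told] [NP [NP [Det this] [N sentence]] [RelC [Rel who] [VP [V followed]]]]]]]]]] [VP [V told]]]
[S [NP [NP [Det this] [N sentence]] [RelC [Rel who] [VP [V told] [NP [NP [NP [Det the] [N bridge]] [RelC [Rel who] [VP [V told] [NP [Det this] [N sentence]]]]] [RelC [Rel who] [VP [V followed]]]]]]] [VP [V told]]]
The trees differ in how a recursive rule is bracketed over the same span.

7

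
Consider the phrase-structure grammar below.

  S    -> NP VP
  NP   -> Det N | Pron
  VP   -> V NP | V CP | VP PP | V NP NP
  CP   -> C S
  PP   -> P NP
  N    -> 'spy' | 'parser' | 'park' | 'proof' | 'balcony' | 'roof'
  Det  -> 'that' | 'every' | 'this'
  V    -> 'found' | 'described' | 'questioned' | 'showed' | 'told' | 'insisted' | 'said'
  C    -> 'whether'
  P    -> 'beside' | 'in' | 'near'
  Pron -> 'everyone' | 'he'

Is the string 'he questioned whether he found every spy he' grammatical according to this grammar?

S
  NP
    Pron: he
  VP
    V: questioned
    CP
      C: whether
      S
        NP
          Pron: he
        VP
          V: found
          NP
            Det: every
            N: spy
          NP
            Pron: he
Each bracket corresponds to one application of a listed rule, so the string is derivable from S.

Grammatical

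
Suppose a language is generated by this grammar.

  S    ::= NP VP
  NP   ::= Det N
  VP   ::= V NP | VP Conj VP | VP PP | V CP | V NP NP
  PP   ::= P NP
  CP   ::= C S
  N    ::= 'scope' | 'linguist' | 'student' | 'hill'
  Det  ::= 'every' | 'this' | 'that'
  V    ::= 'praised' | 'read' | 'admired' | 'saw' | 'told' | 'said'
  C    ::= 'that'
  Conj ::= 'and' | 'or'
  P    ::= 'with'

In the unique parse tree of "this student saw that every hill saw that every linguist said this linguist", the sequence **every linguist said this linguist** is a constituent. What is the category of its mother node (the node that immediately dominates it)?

[S [NP [Det this] [N student]] [VP [V saw] [CP [C that] [S [NP [Det every] [N hill]] [VP [V saw] [CP [C that] [S [NP [Det every] [N linguist]] [VP [V said] [NP [Det this] [N linguist]]]]]]]]]]
The span 'every linguist said this linguist' is the S node built by S → NP VP.
Its mother is the CP built by CP → C S.

CP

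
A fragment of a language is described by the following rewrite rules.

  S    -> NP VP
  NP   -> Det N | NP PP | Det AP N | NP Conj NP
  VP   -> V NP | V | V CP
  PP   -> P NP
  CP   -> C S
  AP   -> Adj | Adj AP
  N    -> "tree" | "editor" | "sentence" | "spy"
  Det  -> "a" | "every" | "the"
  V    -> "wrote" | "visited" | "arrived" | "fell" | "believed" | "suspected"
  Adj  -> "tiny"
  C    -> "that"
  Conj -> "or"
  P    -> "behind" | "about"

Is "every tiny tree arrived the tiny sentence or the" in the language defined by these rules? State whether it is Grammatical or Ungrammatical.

Ungrammatical

For S → NP VP, the only prefix that parses as NP is 'every tiny tree', but the remainder 'arrived the tiny sentence or the' is not a VP under these rules.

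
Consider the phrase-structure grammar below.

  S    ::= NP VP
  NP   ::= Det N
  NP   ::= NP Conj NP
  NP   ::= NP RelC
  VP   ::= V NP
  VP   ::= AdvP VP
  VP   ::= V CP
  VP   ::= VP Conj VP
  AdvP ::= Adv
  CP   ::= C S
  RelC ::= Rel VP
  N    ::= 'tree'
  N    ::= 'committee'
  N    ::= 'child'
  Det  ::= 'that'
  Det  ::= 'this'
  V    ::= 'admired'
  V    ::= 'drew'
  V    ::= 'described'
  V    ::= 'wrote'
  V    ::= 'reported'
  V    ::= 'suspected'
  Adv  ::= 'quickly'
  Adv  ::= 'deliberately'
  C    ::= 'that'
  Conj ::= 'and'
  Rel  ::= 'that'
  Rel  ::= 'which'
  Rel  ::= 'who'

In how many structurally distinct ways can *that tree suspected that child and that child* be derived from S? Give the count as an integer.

[S [NP [Det that] [N tree]] [VP [V suspected] [NP [NP [Det that] [N child]] [Conj and] [NP [Det that] [N child]]]]]
No rule offers an alternative attachment or grouping for any span, so this is the only derivation.

1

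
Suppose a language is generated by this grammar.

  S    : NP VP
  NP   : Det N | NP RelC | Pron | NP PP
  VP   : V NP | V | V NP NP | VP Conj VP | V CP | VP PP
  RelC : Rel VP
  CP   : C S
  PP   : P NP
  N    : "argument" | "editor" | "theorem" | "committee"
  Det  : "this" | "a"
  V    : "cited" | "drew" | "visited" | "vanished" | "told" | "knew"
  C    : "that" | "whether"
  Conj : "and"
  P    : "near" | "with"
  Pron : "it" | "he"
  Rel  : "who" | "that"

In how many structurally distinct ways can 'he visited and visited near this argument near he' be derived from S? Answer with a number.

5

Two of the 5 distinct bracketings:
[S [NP [Pron he]] [VP [VP [V visited]] [Conj and] [VP [VP [V visited]] [PP [P near] [NP [NP [Det this] [N argument]] [PP [P near] [NP [Pron he]]]]]]]]
[S [NP [Pron he]] [VP [VP [V visited]] [Conj and] [VP [VP [VP [V visited]] [PP [P near] [NP [Det this] [N argument]]]] [PP [P near] [NP [Pron he]]]]]]
The difference turns on whether NP → NP PP is used at the relevant span, versus an alternative expansion of NP.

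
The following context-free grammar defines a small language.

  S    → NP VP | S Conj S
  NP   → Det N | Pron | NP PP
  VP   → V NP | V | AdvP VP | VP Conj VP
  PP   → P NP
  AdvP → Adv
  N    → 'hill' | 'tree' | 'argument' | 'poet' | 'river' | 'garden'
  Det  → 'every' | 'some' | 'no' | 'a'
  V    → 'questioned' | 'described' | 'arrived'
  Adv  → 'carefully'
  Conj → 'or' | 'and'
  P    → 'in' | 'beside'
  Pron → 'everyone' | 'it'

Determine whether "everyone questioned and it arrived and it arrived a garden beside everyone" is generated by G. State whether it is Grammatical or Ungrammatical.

S
  S
    NP
      Pron: everyone
    VP
      V: questioned
  Conj: and
  S
    S
      NP
        Pron: it
      VP
        V: arrived
    Conj: and
    S
      NP
        Pron: it
      VP
        V: arrived
        NP
          NP
            Det: a
            N: garden
          PP
            P: beside
            NP
              Pron: everyone
Every word is introduced by a lexical rule and the phrasal rules combine the resulting categories into a single S.

Grammatical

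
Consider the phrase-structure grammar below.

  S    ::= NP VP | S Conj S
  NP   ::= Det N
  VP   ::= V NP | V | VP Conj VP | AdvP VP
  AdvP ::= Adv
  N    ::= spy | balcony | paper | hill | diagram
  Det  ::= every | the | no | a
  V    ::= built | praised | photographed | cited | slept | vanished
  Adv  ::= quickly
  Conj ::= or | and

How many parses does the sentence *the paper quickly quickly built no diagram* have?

[S [NP [Det the] [N paper]] [VP [AdvP [Adv quickly]] [VP [AdvP [Adv quickly]] [VP [V built] [NP [Det no] [N diagram]]]]]]
No rule offers an alternative attachment or grouping for any span, so this is the only derivation.

1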